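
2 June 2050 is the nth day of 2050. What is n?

153

Days in months before June: 31 + 28 + 31 + 30 + 31 = 151.
Plus 2 days into June → day 153.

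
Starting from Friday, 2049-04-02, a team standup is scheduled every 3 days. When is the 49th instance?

2049-08-24

The 49th occurrence is 48 intervals after the first: 48 × 3 = 144 days after 2049-04-02.
April has 30 days — 28 days to the end of April leaves 116.
May has 31 days (85 left).
June has 30 days (55 left).
July has 31 days (24 left).
24 days into August → 2049-08-24.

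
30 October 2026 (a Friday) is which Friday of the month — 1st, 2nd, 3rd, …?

Day 30 falls in week ⌈30/7⌉ of the month.
Days 1–7 hold the 1st Friday, 8–14 the 2nd, 15–21 the 3rd, 22–28 the 4th, 29–31 the 5th.
30 is in the range for the 5th.

5th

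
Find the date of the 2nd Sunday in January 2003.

The first Sunday of January 2003 is January 5.
The 2nd Sunday is 1 weeks later: 5 + 7 = 12.

January 12, 2003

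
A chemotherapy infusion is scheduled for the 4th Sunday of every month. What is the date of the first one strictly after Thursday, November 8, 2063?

November 2063 starts on a Thursday; its first Sunday is the 4th, so the 4th Sunday is the 25th — November 25, 2063.
November 25, 2063 is after November 8, 2063, so that is the next one.

November 25, 2063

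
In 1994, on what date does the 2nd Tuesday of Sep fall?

Sep 1994 begins on a Thursday, so the first Tuesday is Sep 6 (5 days later).
The 2nd Tuesday is 1 weeks later: 6 + 7 = 13.

Sep 13, 1994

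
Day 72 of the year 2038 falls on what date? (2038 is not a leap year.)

Mar 13, 2038

Jan has 31 days (72 − 31 = 41 remain).
Feb has 28 days (41 − 28 = 13 remain).
13 into Mar → Mar 13.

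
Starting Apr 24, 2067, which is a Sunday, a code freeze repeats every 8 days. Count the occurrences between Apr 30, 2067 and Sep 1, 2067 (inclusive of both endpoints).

16

Occurrences land 8·i days after Apr 24, 2067 for i = 0, 1, 2, …
Apr 30, 2067 is 6 days after the start; 6 ÷ 8 = 0 remainder 6; since the remainder is 6, round up to i = 1. First occurrence in the window: #2 on May 2, 2067 (1×8 = 8 days in).
Sep 1, 2067 is 130 days after the start; 130 ÷ 8 = 16 remainder 2. Last occurrence in the window: #17 on Aug 30, 2067.
Occurrences #2 through #17: 16 in total.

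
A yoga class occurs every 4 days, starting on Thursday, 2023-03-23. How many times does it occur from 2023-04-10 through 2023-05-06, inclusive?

7

Occurrences land 4·i days after 2023-03-23 for i = 0, 1, 2, …
2023-04-10 is 18 days after the start; 18 ÷ 4 = 4 remainder 2; since the remainder is 2, round up to i = 5. First occurrence in the window: #6 on 2023-04-12 (5×4 = 20 days in).
2023-05-06 is 44 days after the start; 44 ÷ 4 = 11 remainder 0. Last occurrence in the window: #12 on 2023-05-06.
Occurrences #6 through #12: 7 in total.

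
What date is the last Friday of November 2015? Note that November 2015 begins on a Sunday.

27 November 2015

November 2015 begins on a Sunday, so the first Friday is November 6 (5 days later).
November 2015 has 30 days. Adding weeks: 6, 13, 20, 27 — the last one ≤ 30 is the 27th.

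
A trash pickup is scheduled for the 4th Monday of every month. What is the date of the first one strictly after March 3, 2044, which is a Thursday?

March 28, 2044

March 2044 starts on a Tuesday; its first Monday is the 7th, so the 4th Monday is the 28th — March 28, 2044.
March 28, 2044 is after March 3, 2044, so that is the next one.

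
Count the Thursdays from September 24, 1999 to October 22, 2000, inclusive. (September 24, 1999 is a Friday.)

September 24, 1999 is a Friday; the first Thursday on or after it is September 30, 1999 (6 days later).
From September 30, 1999 to October 22, 2000: 92 + 296 = 388 days (rest of 1999, to October 22, 2000 in 2000).
388 ÷ 7 = 55 full weeks with remainder 3, so 55 more Thursdays after the first → 56.

56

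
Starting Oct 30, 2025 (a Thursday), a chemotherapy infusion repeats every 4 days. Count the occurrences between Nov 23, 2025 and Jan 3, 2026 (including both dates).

11

Occurrences land 4·i days after Oct 30, 2025 for i = 0, 1, 2, …
Nov 23, 2025 is 24 days after the start; 24 ÷ 4 = 6 remainder 0. First occurrence in the window: #7 on Nov 23, 2025 (6×4 = 24 days in).
Jan 3, 2026 is 65 days after the start; 65 ÷ 4 = 16 remainder 1. Last occurrence in the window: #17 on Jan 2, 2026.
Occurrences #7 through #17: 11 in total.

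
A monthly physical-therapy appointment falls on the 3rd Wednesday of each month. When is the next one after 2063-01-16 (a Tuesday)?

2063-01-17

January 2063 starts on a Monday; its first Wednesday is the 3rd, so the 3rd Wednesday is the 17th — 2063-01-17.
2063-01-17 is after 2063-01-16, so that is the next one.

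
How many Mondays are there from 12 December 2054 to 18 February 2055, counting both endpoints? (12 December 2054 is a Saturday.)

12 December 2054 is a Saturday; the first Monday on or after it is 14 December 2054 (2 days later).
From 14 December 2054 to 18 February 2055: 17 + 31 + 18 = 66 days (rest of December, January, February).
66 ÷ 7 = 9 full weeks with remainder 3, so 9 more Mondays after the first → 10.

10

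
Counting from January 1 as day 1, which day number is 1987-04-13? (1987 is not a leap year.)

103

Days in months before April: 31 + 28 + 31 = 90.
Plus 13 days into April → day 103.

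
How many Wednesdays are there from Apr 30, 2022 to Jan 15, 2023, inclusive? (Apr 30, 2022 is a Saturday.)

Apr 30, 2022 is a Saturday; the first Wednesday on or after it is May 4, 2022 (4 days later).
From May 4, 2022 to Jan 15, 2023: 27 + 30 + 31 + 31 + 30 + 31 + 30 + 31 + 15 = 256 days (rest of May, Jun, Jul, Aug, Sep, Oct, Nov, Dec, Jan).
256 ÷ 7 = 36 full weeks with remainder 4, so 36 more Wednesdays after the first → 37.

37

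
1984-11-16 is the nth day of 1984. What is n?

321

Days in months before November: 31 + 29 + 31 + 30 + 31 + 30 + 31 + 31 + 30 + 31 = 305.
Plus 16 days into November → day 321.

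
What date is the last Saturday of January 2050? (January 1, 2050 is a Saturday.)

January 2050 begins on a Saturday, so the first Saturday is January 1.
January 2050 has 31 days. Adding weeks: 1, 8, 15, 22, 29 — the last one ≤ 31 is the 29th.

2050-01-29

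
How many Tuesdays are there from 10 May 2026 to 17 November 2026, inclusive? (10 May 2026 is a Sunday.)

10 May 2026 is a Sunday; the first Tuesday on or after it is 12 May 2026 (2 days later).
From 12 May 2026 to 17 November 2026: 19 + 30 + 31 + 31 + 30 + 31 + 17 = 189 days (rest of May, June, July, August, September, October, November).
189 ÷ 7 = 27 full weeks with remainder 0, so 27 more Tuesdays after the first → 28.

28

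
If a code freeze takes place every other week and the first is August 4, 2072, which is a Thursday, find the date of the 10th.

December 8, 2072

The 10th occurrence is 9 intervals after the first: 9 × 14 = 126 days after August 4, 2072.
August has 31 days — 27 days to the end of August leaves 99.
September has 30 days (69 left).
October has 31 days (38 left).
November has 30 days (8 left).
8 days into December → December 8, 2072.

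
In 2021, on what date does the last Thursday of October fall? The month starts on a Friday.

October 28, 2021

October 2021 begins on a Friday, so the first Thursday is October 7 (6 days later).
October 2021 has 31 days. Adding weeks: 7, 14, 21, 28 — the last one ≤ 31 is the 28th.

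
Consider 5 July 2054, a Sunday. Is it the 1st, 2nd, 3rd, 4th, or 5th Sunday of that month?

Day 5 falls in week ⌈5/7⌉ of the month.
Days 1–7 hold the 1st Sunday, 8–14 the 2nd, 15–21 the 3rd, 22–28 the 4th, 29–31 the 5th.
5 is in the range for the 1st.

1st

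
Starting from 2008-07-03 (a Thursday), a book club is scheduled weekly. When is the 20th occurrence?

The 20th occurrence is 19 intervals after the first: 19 × 7 = 133 days after 2008-07-03.
July has 31 days — 28 days to the end of July leaves 105.
August has 31 days (74 left).
September has 30 days (44 left).
October has 31 days (13 left).
13 days into November → 2008-11-13.

2008-11-13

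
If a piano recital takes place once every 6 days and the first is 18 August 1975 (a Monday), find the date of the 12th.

The 12th occurrence is 11 intervals after the first: 11 × 6 = 66 days after 18 August 1975.
August has 31 days — 13 days to the end of August leaves 53.
September has 30 days (23 left).
23 days into October → 23 October 1975.

23 October 1975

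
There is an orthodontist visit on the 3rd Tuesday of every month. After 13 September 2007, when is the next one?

September 2007 starts on a Saturday; its first Tuesday is the 4th, so the 3rd Tuesday is the 18th — 18 September 2007.
18 September 2007 is after 13 September 2007, so that is the next one.

18 September 2007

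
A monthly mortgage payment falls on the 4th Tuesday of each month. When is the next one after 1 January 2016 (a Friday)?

January 2016 starts on a Friday; its first Tuesday is the 5th, so the 4th Tuesday is the 26th — 26 January 2016.
26 January 2016 is after 1 January 2016, so that is the next one.

26 January 2016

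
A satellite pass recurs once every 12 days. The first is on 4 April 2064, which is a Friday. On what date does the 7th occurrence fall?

15 June 2064

The 7th occurrence is 6 intervals after the first: 6 × 12 = 72 days after 4 April 2064.
April has 30 days — 26 days to the end of April leaves 46.
May has 31 days (15 left).
15 days into June → 15 June 2064.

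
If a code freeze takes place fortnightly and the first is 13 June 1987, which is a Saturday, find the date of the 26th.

28 May 1988

The 26th occurrence is 25 intervals after the first: 25 × 14 = 350 days after 13 June 1987.
June has 30 days — 17 days to the end of June leaves 333.
July has 31 days (302 left).
August has 31 days (271 left).
September has 30 days (241 left).
October has 31 days (210 left).
November has 30 days (180 left).
December has 31 days (149 left).
January has 31 days (118 left).
February has 29 days (89 left).
March has 31 days (58 left).
April has 30 days (28 left).
28 days into May → 28 May 1988.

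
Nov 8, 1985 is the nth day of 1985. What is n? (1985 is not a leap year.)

Days in months before Nov: 31 + 28 + 31 + 30 + 31 + 30 + 31 + 31 + 30 + 31 = 304.
Plus 8 days into Nov → day 312.

312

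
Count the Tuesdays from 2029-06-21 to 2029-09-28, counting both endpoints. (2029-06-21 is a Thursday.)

2029-06-21 is a Thursday; the first Tuesday on or after it is 2029-06-26 (5 days later).
From 2029-06-26 to 2029-09-28: 4 + 31 + 31 + 28 = 94 days (rest of June, July, August, September).
94 ÷ 7 = 13 full weeks with remainder 3, so 13 more Tuesdays after the first → 14.

14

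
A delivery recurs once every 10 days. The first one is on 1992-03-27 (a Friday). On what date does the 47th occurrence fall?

1993-06-30

The 47th occurrence is 46 intervals after the first: 46 × 10 = 460 days after 1992-03-27.
March has 31 days — 4 days to the end of March leaves 456.
From end of March to end of 1992 is 275 days (181 left).
January has 31 days (150 left).
February has 28 days (122 left).
March has 31 days (91 left).
April has 30 days (61 left).
May has 31 days (30 left).
30 days into June → 1993-06-30.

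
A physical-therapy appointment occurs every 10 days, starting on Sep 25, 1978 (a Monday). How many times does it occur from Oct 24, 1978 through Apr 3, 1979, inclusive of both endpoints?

17

Occurrences land 10·i days after Sep 25, 1978 for i = 0, 1, 2, …
Oct 24, 1978 is 29 days after the start; 29 ÷ 10 = 2 remainder 9; since the remainder is 9, round up to i = 3. First occurrence in the window: #4 on Oct 25, 1978 (3×10 = 30 days in).
Apr 3, 1979 is 190 days after the start; 190 ÷ 10 = 19 remainder 0. Last occurrence in the window: #20 on Apr 3, 1979.
Occurrences #4 through #20: 17 in total.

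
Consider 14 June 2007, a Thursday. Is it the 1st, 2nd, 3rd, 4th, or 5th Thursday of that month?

Day 14 falls in week ⌈14/7⌉ of the month.
Days 1–7 hold the 1st Thursday, 8–14 the 2nd, 15–21 the 3rd, 22–28 the 4th, 29–31 the 5th.
14 is in the range for the 2nd.

2nd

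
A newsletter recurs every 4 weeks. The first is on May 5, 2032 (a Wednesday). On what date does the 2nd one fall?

The 2nd occurrence is 1 interval after the first: 1 × 28 = 28 days after May 5, 2032.
May has 31 days — 26 days to the end of May leaves 2.
2 days into Jun → Jun 2, 2032.

Jun 2, 2032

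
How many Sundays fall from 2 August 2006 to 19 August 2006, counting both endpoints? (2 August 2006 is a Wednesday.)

2 August 2006 is a Wednesday; the first Sunday on or after it is 6 August 2006 (4 days later).
From 6 August 2006 to 19 August 2006 is 19 − 6 = 13 days.
13 ÷ 7 = 1 full weeks with remainder 6, so 1 more Sundays after the first → 2.

2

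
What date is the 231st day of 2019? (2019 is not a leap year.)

January has 31 days (231 − 31 = 200 remain).
February has 28 days (200 − 28 = 172 remain).
March has 31 days (172 − 31 = 141 remain).
April has 30 days (141 − 30 = 111 remain).
May has 31 days (111 − 31 = 80 remain).
June has 30 days (80 − 30 = 50 remain).
July has 31 days (50 − 31 = 19 remain).
19 into August → August 19.

2019-08-19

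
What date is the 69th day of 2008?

January has 31 days (69 − 31 = 38 remain).
February has 29 days (38 − 29 = 9 remain).
9 into March → March 9.

9 March 2008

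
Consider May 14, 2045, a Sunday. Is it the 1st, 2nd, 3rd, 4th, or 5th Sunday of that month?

2nd

Day 14 falls in week ⌈14/7⌉ of the month.
Days 1–7 hold the 1st Sunday, 8–14 the 2nd, 15–21 the 3rd, 22–28 the 4th, 29–31 the 5th.
14 is in the range for the 2nd.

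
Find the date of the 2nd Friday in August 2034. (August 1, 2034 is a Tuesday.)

August 2034 begins on a Tuesday, so the first Friday is August 4 (3 days later).
The 2nd Friday is 1 weeks later: 4 + 7 = 11.

11 August 2034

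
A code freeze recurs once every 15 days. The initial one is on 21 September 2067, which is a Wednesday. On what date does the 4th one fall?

5 November 2067

The 4th occurrence is 3 intervals after the first: 3 × 15 = 45 days after 21 September 2067.
September has 30 days — 9 days to the end of September leaves 36.
October has 31 days (5 left).
5 days into November → 5 November 2067.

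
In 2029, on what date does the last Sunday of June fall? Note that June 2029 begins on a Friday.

24 June 2029

June 2029 begins on a Friday, so the first Sunday is June 3 (2 days later).
June 2029 has 30 days. Adding weeks: 3, 10, 17, 24 — the last one ≤ 30 is the 24th.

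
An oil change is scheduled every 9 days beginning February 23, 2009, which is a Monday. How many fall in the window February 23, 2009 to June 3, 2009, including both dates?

Occurrences land 9·i days after February 23, 2009 for i = 0, 1, 2, …
The window opens on the start date, so the first occurrence inside is #1 on February 23, 2009.
June 3, 2009 is 100 days after the start; 100 ÷ 9 = 11 remainder 1. Last occurrence in the window: #12 on June 2, 2009.
Occurrences #1 through #12: 12 in total.

12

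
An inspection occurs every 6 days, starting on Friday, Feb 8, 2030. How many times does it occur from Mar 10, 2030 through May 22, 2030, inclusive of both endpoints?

13

Occurrences land 6·i days after Feb 8, 2030 for i = 0, 1, 2, …
Mar 10, 2030 is 30 days after the start; 30 ÷ 6 = 5 remainder 0. First occurrence in the window: #6 on Mar 10, 2030 (5×6 = 30 days in).
May 22, 2030 is 103 days after the start; 103 ÷ 6 = 17 remainder 1. Last occurrence in the window: #18 on May 21, 2030.
Occurrences #6 through #18: 13 in total.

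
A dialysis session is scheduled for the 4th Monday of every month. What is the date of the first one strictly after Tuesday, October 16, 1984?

October 1984 starts on a Monday; its first Monday is the 1st, so the 4th Monday is the 22nd — October 22, 1984.
October 22, 1984 is after October 16, 1984, so that is the next one.

October 22, 1984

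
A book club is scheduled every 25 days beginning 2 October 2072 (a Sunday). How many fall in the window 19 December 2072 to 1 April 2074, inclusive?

Occurrences land 25·i days after 2 October 2072 for i = 0, 1, 2, …
19 December 2072 is 78 days after the start; 78 ÷ 25 = 3 remainder 3; since the remainder is 3, round up to i = 4. First occurrence in the window: #5 on 10 January 2073 (4×25 = 100 days in).
1 April 2074 is 546 days after the start; 546 ÷ 25 = 21 remainder 21. Last occurrence in the window: #22 on 11 March 2074.
Occurrences #5 through #22: 18 in total.

18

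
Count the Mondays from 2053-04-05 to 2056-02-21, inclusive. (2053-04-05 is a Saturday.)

2053-04-05 is a Saturday; the first Monday on or after it is 2053-04-07 (2 days later).
From 2053-04-07 to 2056-02-21: 268 + 365 + 365 + 52 = 1050 days (rest of 2053, 2054, 2055, to 2056-02-21 in 2056).
1050 ÷ 7 = 150 full weeks with remainder 0, so 150 more Mondays after the first → 151.

151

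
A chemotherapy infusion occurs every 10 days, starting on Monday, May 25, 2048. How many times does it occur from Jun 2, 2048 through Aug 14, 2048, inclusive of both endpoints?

8

Occurrences land 10·i days after May 25, 2048 for i = 0, 1, 2, …
Jun 2, 2048 is 8 days after the start; 8 ÷ 10 = 0 remainder 8; since the remainder is 8, round up to i = 1. First occurrence in the window: #2 on Jun 4, 2048 (1×10 = 10 days in).
Aug 14, 2048 is 81 days after the start; 81 ÷ 10 = 8 remainder 1. Last occurrence in the window: #9 on Aug 13, 2048.
Occurrences #2 through #9: 8 in total.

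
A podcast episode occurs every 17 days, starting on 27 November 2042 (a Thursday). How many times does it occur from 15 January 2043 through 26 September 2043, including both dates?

15

Occurrences land 17·i days after 27 November 2042 for i = 0, 1, 2, …
15 January 2043 is 49 days after the start; 49 ÷ 17 = 2 remainder 15; since the remainder is 15, round up to i = 3. First occurrence in the window: #4 on 17 January 2043 (3×17 = 51 days in).
26 September 2043 is 303 days after the start; 303 ÷ 17 = 17 remainder 14. Last occurrence in the window: #18 on 12 September 2043.
Occurrences #4 through #18: 15 in total.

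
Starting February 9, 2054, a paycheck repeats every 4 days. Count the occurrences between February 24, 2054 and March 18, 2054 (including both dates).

Occurrences land 4·i days after February 9, 2054 for i = 0, 1, 2, …
February 24, 2054 is 15 days after the start; 15 ÷ 4 = 3 remainder 3; since the remainder is 3, round up to i = 4. First occurrence in the window: #5 on February 25, 2054 (4×4 = 16 days in).
March 18, 2054 is 37 days after the start; 37 ÷ 4 = 9 remainder 1. Last occurrence in the window: #10 on March 17, 2054.
Occurrences #5 through #10: 6 in total.

6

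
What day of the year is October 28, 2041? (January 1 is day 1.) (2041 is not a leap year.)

301

Days in months before October: 31 + 28 + 31 + 30 + 31 + 30 + 31 + 31 + 30 = 273.
Plus 28 days into October → day 301.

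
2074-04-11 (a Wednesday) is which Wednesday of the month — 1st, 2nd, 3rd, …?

2nd

Day 11 falls in week ⌈11/7⌉ of the month.
Days 1–7 hold the 1st Wednesday, 8–14 the 2nd, 15–21 the 3rd, 22–28 the 4th, 29–31 the 5th.
11 is in the range for the 2nd.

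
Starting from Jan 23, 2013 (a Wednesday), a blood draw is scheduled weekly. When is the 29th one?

The 29th occurrence is 28 intervals after the first: 28 × 7 = 196 days after Jan 23, 2013.
Jan has 31 days — 8 days to the end of Jan leaves 188.
Feb has 28 days (160 left).
Mar has 31 days (129 left).
Apr has 30 days (99 left).
May has 31 days (68 left).
Jun has 30 days (38 left).
Jul has 31 days (7 left).
7 days into Aug → Aug 7, 2013.

Aug 7, 2013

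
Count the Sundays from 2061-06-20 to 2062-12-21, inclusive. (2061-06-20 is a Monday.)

2061-06-20 is a Monday; the first Sunday on or after it is 2061-06-26 (6 days later).
From 2061-06-26 to 2062-12-21: 188 + 355 = 543 days (rest of 2061, to 2062-12-21 in 2062).
543 ÷ 7 = 77 full weeks with remainder 4, so 77 more Sundays after the first → 78.

78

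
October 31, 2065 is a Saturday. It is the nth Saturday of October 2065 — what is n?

Day 31 falls in week ⌈31/7⌉ of the month.
Days 1–7 hold the 1st Saturday, 8–14 the 2nd, 15–21 the 3rd, 22–28 the 4th, 29–31 the 5th.
31 is in the range for the 5th.

5th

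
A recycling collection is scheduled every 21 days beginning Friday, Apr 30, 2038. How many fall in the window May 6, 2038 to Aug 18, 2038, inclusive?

Occurrences land 21·i days after Apr 30, 2038 for i = 0, 1, 2, …
May 6, 2038 is 6 days after the start; 6 ÷ 21 = 0 remainder 6; since the remainder is 6, round up to i = 1. First occurrence in the window: #2 on May 21, 2038 (1×21 = 21 days in).
Aug 18, 2038 is 110 days after the start; 110 ÷ 21 = 5 remainder 5. Last occurrence in the window: #6 on Aug 13, 2038.
Occurrences #2 through #6: 5 in total.

5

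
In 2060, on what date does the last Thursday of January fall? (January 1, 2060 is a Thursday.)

2060-01-29

January 2060 begins on a Thursday, so the first Thursday is January 1.
January 2060 has 31 days. Adding weeks: 1, 8, 15, 22, 29 — the last one ≤ 31 is the 29th.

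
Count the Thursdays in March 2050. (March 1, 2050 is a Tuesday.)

5

March 1, 2050 is a Tuesday; the first Thursday on or after it is March 3, 2050 (2 days later).
From March 3, 2050 to March 31, 2050 is 31 − 3 = 28 days.
28 ÷ 7 = 4 full weeks with remainder 0, so 4 more Thursdays after the first → 5.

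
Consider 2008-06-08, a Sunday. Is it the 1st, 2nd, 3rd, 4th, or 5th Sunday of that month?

2nd

Day 8 falls in week ⌈8/7⌉ of the month.
Days 1–7 hold the 1st Sunday, 8–14 the 2nd, 15–21 the 3rd, 22–28 the 4th, 29–31 the 5th.
8 is in the range for the 2nd.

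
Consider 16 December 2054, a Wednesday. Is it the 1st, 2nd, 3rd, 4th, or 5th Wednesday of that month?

Day 16 falls in week ⌈16/7⌉ of the month.
Days 1–7 hold the 1st Wednesday, 8–14 the 2nd, 15–21 the 3rd, 22–28 the 4th, 29–31 the 5th.
16 is in the range for the 3rd.

3rd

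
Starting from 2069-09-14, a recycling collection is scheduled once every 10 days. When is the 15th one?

The 15th occurrence is 14 intervals after the first: 14 × 10 = 140 days after 2069-09-14.
September has 30 days — 16 days to the end of September leaves 124.
October has 31 days (93 left).
November has 30 days (63 left).
December has 31 days (32 left).
January has 31 days (1 left).
1 day into February → 2070-02-01.

2070-02-01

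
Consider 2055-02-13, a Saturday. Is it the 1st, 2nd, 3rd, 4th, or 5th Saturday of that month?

Day 13 falls in week ⌈13/7⌉ of the month.
Days 1–7 hold the 1st Saturday, 8–14 the 2nd, 15–21 the 3rd, 22–28 the 4th, 29–31 the 5th.
13 is in the range for the 2nd.

2nd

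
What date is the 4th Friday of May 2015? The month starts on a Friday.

May 2015 begins on a Friday, so the first Friday is May 1.
The 4th Friday is 3 weeks later: 1 + 21 = 22.

May 22, 2015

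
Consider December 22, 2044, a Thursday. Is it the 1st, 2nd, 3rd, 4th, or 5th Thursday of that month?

4th

Day 22 falls in week ⌈22/7⌉ of the month.
Days 1–7 hold the 1st Thursday, 8–14 the 2nd, 15–21 the 3rd, 22–28 the 4th, 29–31 the 5th.
22 is in the range for the 4th.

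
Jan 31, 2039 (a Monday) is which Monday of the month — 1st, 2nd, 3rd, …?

Day 31 falls in week ⌈31/7⌉ of the month.
Days 1–7 hold the 1st Monday, 8–14 the 2nd, 15–21 the 3rd, 22–28 the 4th, 29–31 the 5th.
31 is in the range for the 5th.

5th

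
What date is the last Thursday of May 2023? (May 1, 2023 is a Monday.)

May 2023 begins on a Monday, so the first Thursday is May 4 (3 days later).
May 2023 has 31 days. Adding weeks: 4, 11, 18, 25 — the last one ≤ 31 is the 25th.

25 May 2023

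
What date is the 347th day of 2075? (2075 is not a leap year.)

13 December 2075

January has 31 days (347 − 31 = 316 remain).
February has 28 days (316 − 28 = 288 remain).
March has 31 days (288 − 31 = 257 remain).
April has 30 days (257 − 30 = 227 remain).
May has 31 days (227 − 31 = 196 remain).
June has 30 days (196 − 30 = 166 remain).
July has 31 days (166 − 31 = 135 remain).
August has 31 days (135 − 31 = 104 remain).
September has 30 days (104 − 30 = 74 remain).
October has 31 days (74 − 31 = 43 remain).
November has 30 days (43 − 30 = 13 remain).
13 into December → December 13.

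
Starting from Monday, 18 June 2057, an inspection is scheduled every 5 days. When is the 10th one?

2 August 2057

The 10th occurrence is 9 intervals after the first: 9 × 5 = 45 days after 18 June 2057.
June has 30 days — 12 days to the end of June leaves 33.
July has 31 days (2 left).
2 days into August → 2 August 2057.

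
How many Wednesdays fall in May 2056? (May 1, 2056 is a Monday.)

May 1, 2056 is a Monday; the first Wednesday on or after it is May 3, 2056 (2 days later).
From May 3, 2056 to May 31, 2056 is 31 − 3 = 28 days.
28 ÷ 7 = 4 full weeks with remainder 0, so 4 more Wednesdays after the first → 5.

5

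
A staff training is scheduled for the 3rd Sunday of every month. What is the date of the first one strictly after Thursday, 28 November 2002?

November 2002 starts on a Friday; its first Sunday is the 3rd, so the 3rd Sunday is the 17th — 17 November 2002.
That is not after 28 November 2002, so look at December 2002.
December 2002 starts on a Sunday; its first Sunday is the 1st, so the 3rd Sunday is the 15th — 15 December 2002.

15 December 2002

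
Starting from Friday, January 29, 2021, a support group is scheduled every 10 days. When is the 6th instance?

March 20, 2021

The 6th occurrence is 5 intervals after the first: 5 × 10 = 50 days after January 29, 2021.
January has 31 days — 2 days to the end of January leaves 48.
February has 28 days (20 left).
20 days into March → March 20, 2021.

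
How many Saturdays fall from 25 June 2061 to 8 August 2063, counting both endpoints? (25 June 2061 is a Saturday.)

25 June 2061 is a Saturday; the first Saturday on or after it is 25 June 2061.
From 25 June 2061 to 8 August 2063: 189 + 365 + 220 = 774 days (rest of 2061, 2062, to 8 August 2063 in 2063).
774 ÷ 7 = 110 full weeks with remainder 4, so 110 more Saturdays after the first → 111.

111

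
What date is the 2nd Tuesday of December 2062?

December 2062 begins on a Friday, so the first Tuesday is December 5 (4 days later).
The 2nd Tuesday is 1 weeks later: 5 + 7 = 12.

December 12, 2062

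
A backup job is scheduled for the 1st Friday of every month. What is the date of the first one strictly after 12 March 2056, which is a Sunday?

7 April 2056

March 2056 starts on a Wednesday, so its 1st Friday is 3 March 2056 (2 days in).
That is not after 12 March 2056, so look at April 2056.
April 2056 starts on a Saturday, so its 1st Friday is 7 April 2056 (6 days in).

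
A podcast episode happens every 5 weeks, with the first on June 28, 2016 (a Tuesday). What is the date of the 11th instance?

The 11th occurrence is 10 intervals after the first: 10 × 35 = 350 days after June 28, 2016.
June has 30 days — 2 days to the end of June leaves 348.
July has 31 days (317 left).
August has 31 days (286 left).
September has 30 days (256 left).
October has 31 days (225 left).
November has 30 days (195 left).
December has 31 days (164 left).
January has 31 days (133 left).
February has 28 days (105 left).
March has 31 days (74 left).
April has 30 days (44 left).
May has 31 days (13 left).
13 days into June → June 13, 2017.

June 13, 2017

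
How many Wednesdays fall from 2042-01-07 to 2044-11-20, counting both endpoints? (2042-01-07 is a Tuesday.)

150

2042-01-07 is a Tuesday; the first Wednesday on or after it is 2042-01-08 (1 day later).
From 2042-01-08 to 2044-11-20: 357 + 365 + 325 = 1047 days (rest of 2042, 2043, to 2044-11-20 in 2044).
1047 ÷ 7 = 149 full weeks with remainder 4, so 149 more Wednesdays after the first → 150.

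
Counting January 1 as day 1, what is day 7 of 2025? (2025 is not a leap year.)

7 January 2025

7 into January → January 7.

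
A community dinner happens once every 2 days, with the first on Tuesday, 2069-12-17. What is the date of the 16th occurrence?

The 16th occurrence is 15 intervals after the first: 15 × 2 = 30 days after 2069-12-17.
December has 31 days — 14 days to the end of December leaves 16.
16 days into January → 2070-01-16.

2070-01-16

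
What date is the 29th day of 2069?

29 into January → January 29.

January 29, 2069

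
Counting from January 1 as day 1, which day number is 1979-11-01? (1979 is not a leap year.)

Days in months before November: 31 + 28 + 31 + 30 + 31 + 30 + 31 + 31 + 30 + 31 = 304.
Plus 1 day into November → day 305.

305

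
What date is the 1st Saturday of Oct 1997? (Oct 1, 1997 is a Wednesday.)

Oct 4, 1997

Oct 1997 begins on a Wednesday, so the first Saturday is Oct 4 (3 days later).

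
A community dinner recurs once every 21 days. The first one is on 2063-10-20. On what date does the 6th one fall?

The 6th occurrence is 5 intervals after the first: 5 × 21 = 105 days after 2063-10-20.
October has 31 days — 11 days to the end of October leaves 94.
November has 30 days (64 left).
December has 31 days (33 left).
January has 31 days (2 left).
2 days into February → 2064-02-02.

2064-02-02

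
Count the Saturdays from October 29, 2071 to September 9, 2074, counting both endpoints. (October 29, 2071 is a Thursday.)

October 29, 2071 is a Thursday; the first Saturday on or after it is October 31, 2071 (2 days later).
From October 31, 2071 to September 9, 2074: 61 + 366 + 365 + 252 = 1044 days (rest of 2071, 2072, 2073, to September 9, 2074 in 2074).
1044 ÷ 7 = 149 full weeks with remainder 1, so 149 more Saturdays after the first → 150.

150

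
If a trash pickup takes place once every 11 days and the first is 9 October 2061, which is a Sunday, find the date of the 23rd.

8 June 2062

The 23rd occurrence is 22 intervals after the first: 22 × 11 = 242 days after 9 October 2061.
October has 31 days — 22 days to the end of October leaves 220.
November has 30 days (190 left).
December has 31 days (159 left).
January has 31 days (128 left).
February has 28 days (100 left).
March has 31 days (69 left).
April has 30 days (39 left).
May has 31 days (8 left).
8 days into June → 8 June 2062.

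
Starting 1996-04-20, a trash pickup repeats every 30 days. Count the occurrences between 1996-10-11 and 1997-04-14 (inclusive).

Occurrences land 30·i days after 1996-04-20 for i = 0, 1, 2, …
1996-10-11 is 174 days after the start; 174 ÷ 30 = 5 remainder 24; since the remainder is 24, round up to i = 6. First occurrence in the window: #7 on 1996-10-17 (6×30 = 180 days in).
1997-04-14 is 359 days after the start; 359 ÷ 30 = 11 remainder 29. Last occurrence in the window: #12 on 1997-03-16.
Occurrences #7 through #12: 6 in total.

6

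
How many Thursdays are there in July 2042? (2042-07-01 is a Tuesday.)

5

2042-07-01 is a Tuesday; the first Thursday on or after it is 2042-07-03 (2 days later).
From 2042-07-03 to 2042-07-31 is 31 − 3 = 28 days.
28 ÷ 7 = 4 full weeks with remainder 0, so 4 more Thursdays after the first → 5.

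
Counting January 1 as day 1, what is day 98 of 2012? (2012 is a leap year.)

2012-04-07

January has 31 days (98 − 31 = 67 remain).
February has 29 days (67 − 29 = 38 remain).
March has 31 days (38 − 31 = 7 remain).
7 into April → April 7.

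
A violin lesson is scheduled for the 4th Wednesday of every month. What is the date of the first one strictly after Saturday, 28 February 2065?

February 2065 starts on a Sunday; its first Wednesday is the 4th, so the 4th Wednesday is the 25th — 25 February 2065.
That is not after 28 February 2065, so look at March 2065.
March 2065 starts on a Sunday; its first Wednesday is the 4th, so the 4th Wednesday is the 25th — 25 March 2065.

25 March 2065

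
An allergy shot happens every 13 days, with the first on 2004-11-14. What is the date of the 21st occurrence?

The 21st occurrence is 20 intervals after the first: 20 × 13 = 260 days after 2004-11-14.
November has 30 days — 16 days to the end of November leaves 244.
December has 31 days (213 left).
January has 31 days (182 left).
February has 28 days (154 left).
March has 31 days (123 left).
April has 30 days (93 left).
May has 31 days (62 left).
June has 30 days (32 left).
July has 31 days (1 left).
1 day into August → 2005-08-01.

2005-08-01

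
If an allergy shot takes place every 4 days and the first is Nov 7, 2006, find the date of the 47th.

The 47th occurrence is 46 intervals after the first: 46 × 4 = 184 days after Nov 7, 2006.
Nov has 30 days — 23 days to the end of Nov leaves 161.
Dec has 31 days (130 left).
Jan has 31 days (99 left).
Feb has 28 days (71 left).
Mar has 31 days (40 left).
Apr has 30 days (10 left).
10 days into May → May 10, 2007.

May 10, 2007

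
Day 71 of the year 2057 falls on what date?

Jan has 31 days (71 − 31 = 40 remain).
Feb has 28 days (40 − 28 = 12 remain).
12 into Mar → Mar 12.

Mar 12, 2057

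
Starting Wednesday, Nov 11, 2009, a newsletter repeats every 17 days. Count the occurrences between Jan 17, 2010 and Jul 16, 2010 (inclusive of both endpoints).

Occurrences land 17·i days after Nov 11, 2009 for i = 0, 1, 2, …
Jan 17, 2010 is 67 days after the start; 67 ÷ 17 = 3 remainder 16; since the remainder is 16, round up to i = 4. First occurrence in the window: #5 on Jan 18, 2010 (4×17 = 68 days in).
Jul 16, 2010 is 247 days after the start; 247 ÷ 17 = 14 remainder 9. Last occurrence in the window: #15 on Jul 7, 2010.
Occurrences #5 through #15: 11 in total.

11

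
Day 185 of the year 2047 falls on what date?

Jul 4, 2047

Jan has 31 days (185 − 31 = 154 remain).
Feb has 28 days (154 − 28 = 126 remain).
Mar has 31 days (126 − 31 = 95 remain).
Apr has 30 days (95 − 30 = 65 remain).
May has 31 days (65 − 31 = 34 remain).
Jun has 30 days (34 − 30 = 4 remain).
4 into Jul → Jul 4.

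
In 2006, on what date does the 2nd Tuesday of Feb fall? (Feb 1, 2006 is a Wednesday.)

Feb 2006 begins on a Wednesday, so the first Tuesday is Feb 7 (6 days later).
The 2nd Tuesday is 1 weeks later: 7 + 7 = 14.

Feb 14, 2006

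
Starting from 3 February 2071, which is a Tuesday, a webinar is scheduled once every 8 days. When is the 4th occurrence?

The 4th occurrence is 3 intervals after the first: 3 × 8 = 24 days after 3 February 2071.
24 days later is 27 February 2071.

27 February 2071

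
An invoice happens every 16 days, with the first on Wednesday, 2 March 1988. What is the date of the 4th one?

19 April 1988

The 4th occurrence is 3 intervals after the first: 3 × 16 = 48 days after 2 March 1988.
March has 31 days — 29 days to the end of March leaves 19.
19 days into April → 19 April 1988.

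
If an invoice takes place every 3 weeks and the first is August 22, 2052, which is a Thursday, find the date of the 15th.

The 15th occurrence is 14 intervals after the first: 14 × 21 = 294 days after August 22, 2052.
August has 31 days — 9 days to the end of August leaves 285.
September has 30 days (255 left).
October has 31 days (224 left).
November has 30 days (194 left).
December has 31 days (163 left).
January has 31 days (132 left).
February has 28 days (104 left).
March has 31 days (73 left).
April has 30 days (43 left).
May has 31 days (12 left).
12 days into June → June 12, 2053.

June 12, 2053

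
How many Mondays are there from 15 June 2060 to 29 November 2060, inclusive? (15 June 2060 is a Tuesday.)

15 June 2060 is a Tuesday; the first Monday on or after it is 21 June 2060 (6 days later).
From 21 June 2060 to 29 November 2060: 9 + 31 + 31 + 30 + 31 + 29 = 161 days (rest of June, July, August, September, October, November).
161 ÷ 7 = 23 full weeks with remainder 0, so 23 more Mondays after the first → 24.

24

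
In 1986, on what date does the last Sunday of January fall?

January 1986 begins on a Wednesday, so the first Sunday is January 5 (4 days later).
January 1986 has 31 days. Adding weeks: 5, 12, 19, 26 — the last one ≤ 31 is the 26th.

26 January 1986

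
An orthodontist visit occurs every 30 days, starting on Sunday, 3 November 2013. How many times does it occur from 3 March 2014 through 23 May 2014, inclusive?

Occurrences land 30·i days after 3 November 2013 for i = 0, 1, 2, …
3 March 2014 is 120 days after the start; 120 ÷ 30 = 4 remainder 0. First occurrence in the window: #5 on 3 March 2014 (4×30 = 120 days in).
23 May 2014 is 201 days after the start; 201 ÷ 30 = 6 remainder 21. Last occurrence in the window: #7 on 2 May 2014.
Occurrences #5 through #7: 3 in total.

3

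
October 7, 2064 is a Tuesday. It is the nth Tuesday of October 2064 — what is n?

1st

Day 7 falls in week ⌈7/7⌉ of the month.
Days 1–7 hold the 1st Tuesday, 8–14 the 2nd, 15–21 the 3rd, 22–28 the 4th, 29–31 the 5th.
7 is in the range for the 1st.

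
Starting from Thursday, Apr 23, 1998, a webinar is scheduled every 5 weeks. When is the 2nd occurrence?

The 2nd occurrence is 1 interval after the first: 1 × 35 = 35 days after Apr 23, 1998.
Apr has 30 days — 7 days to the end of Apr leaves 28.
28 days into May → May 28, 1998.

May 28, 1998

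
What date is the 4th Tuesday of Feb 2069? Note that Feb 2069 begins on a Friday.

Feb 2069 begins on a Friday, so the first Tuesday is Feb 5 (4 days later).
The 4th Tuesday is 3 weeks later: 5 + 21 = 26.

Feb 26, 2069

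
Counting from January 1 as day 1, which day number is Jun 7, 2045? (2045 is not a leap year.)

Days in months before Jun: 31 + 28 + 31 + 30 + 31 = 151.
Plus 7 days into Jun → day 158.

158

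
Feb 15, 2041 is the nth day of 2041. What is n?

46

Days in months before Feb: 31 = 31.
Plus 15 days into Feb → day 46.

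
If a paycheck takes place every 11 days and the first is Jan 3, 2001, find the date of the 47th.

The 47th occurrence is 46 intervals after the first: 46 × 11 = 506 days after Jan 3, 2001.
Jan has 31 days — 28 days to the end of Jan leaves 478.
From end of Jan to end of 2001 is 334 days (144 left).
Jan has 31 days (113 left).
Feb has 28 days (85 left).
Mar has 31 days (54 left).
Apr has 30 days (24 left).
24 days into May → May 24, 2002.

May 24, 2002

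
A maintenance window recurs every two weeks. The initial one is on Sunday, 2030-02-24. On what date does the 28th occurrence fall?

The 28th occurrence is 27 intervals after the first: 27 × 14 = 378 days after 2030-02-24.
February has 28 days — 4 days to the end of February leaves 374.
March has 31 days (343 left).
April has 30 days (313 left).
May has 31 days (282 left).
June has 30 days (252 left).
July has 31 days (221 left).
August has 31 days (190 left).
September has 30 days (160 left).
October has 31 days (129 left).
November has 30 days (99 left).
December has 31 days (68 left).
January has 31 days (37 left).
February has 28 days (9 left).
9 days into March → 2031-03-09.

2031-03-09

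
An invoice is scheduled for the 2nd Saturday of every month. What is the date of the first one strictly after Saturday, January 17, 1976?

February 14, 1976

January 1976 starts on a Thursday; its first Saturday is the 3rd, so the 2nd Saturday is the 10th — January 10, 1976.
That is not after January 17, 1976, so look at February 1976.
February 1976 starts on a Sunday; its first Saturday is the 7th, so the 2nd Saturday is the 14th — February 14, 1976.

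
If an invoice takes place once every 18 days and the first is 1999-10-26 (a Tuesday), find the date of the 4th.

The 4th occurrence is 3 intervals after the first: 3 × 18 = 54 days after 1999-10-26.
October has 31 days — 5 days to the end of October leaves 49.
November has 30 days (19 left).
19 days into December → 1999-12-19.

1999-12-19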